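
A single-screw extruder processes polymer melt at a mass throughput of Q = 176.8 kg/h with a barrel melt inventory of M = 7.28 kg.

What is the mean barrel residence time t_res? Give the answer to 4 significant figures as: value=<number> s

Q_s = Q / 3600 = 176.8 / 3600 = 0.0491111 kg/s
Mean residence time: t_res = M/Q_s = 7.28 kg / 0.0491111 kg/s = 148.235 s

value=148.2 s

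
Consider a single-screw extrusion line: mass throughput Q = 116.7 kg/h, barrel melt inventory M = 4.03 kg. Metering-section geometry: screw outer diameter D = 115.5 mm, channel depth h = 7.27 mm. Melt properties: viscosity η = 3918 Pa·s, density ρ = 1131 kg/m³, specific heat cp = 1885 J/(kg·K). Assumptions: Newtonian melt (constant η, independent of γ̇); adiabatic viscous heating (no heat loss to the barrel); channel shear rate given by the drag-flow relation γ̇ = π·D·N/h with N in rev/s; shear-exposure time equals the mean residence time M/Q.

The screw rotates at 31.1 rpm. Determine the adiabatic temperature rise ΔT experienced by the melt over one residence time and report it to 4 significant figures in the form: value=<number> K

Q_s = Q / 3600 = 116.7 / 3600 = 0.0324167 kg/s
t_res = M / Q_s = 4.03 ÷ 0.0324167 = 124.319 s
Convert to SI: D = 0.1155 m, h = 0.00727 m, N = 31.1/60 = 0.518333 rev/s
Shear rate: γ̇ = πDN/h = π·0.1155·0.518333/0.00727 = 25.8706 s⁻¹
ΔT = η·γ̇²·t_res / (ρ·cp) = 3918 · (25.8706)² · 124.319 / (1131 · 1885) = 152.912 K

value=152.9 K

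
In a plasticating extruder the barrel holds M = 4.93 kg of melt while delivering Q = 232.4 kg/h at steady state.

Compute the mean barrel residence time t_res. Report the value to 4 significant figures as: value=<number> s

Convert throughput: Q = 232.4 kg/h = 232.4/3600 = 0.0645556 kg/s
Mean residence time: t_res = M/Q_s = 4.93 kg / 0.0645556 kg/s = 76.3683 s

value=76.37 s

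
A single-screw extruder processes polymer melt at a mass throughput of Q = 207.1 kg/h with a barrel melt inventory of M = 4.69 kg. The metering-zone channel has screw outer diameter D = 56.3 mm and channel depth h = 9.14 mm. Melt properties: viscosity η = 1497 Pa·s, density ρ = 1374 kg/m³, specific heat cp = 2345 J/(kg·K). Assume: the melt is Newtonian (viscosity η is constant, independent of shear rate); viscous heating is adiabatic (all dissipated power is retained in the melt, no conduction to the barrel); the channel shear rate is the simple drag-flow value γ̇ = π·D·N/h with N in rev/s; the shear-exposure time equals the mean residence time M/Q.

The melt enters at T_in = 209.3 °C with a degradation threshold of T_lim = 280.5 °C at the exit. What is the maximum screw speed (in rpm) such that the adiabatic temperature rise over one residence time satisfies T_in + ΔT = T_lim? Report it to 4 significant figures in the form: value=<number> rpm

Throughput in SI: Q_s = 207.1 kg/h ÷ 3600 s/h = 0.0575278 kg/s
t_res = M / Q_s = 4.69 / 0.0575278 = 81.5258 s
D = 56.3 mm = 0.0563 m;  h = 9.14 mm = 0.00914 m
Allowable rise: ΔT_a = T_lim − T_in = 280.5 − 209.3 = 71.2 K
γ̇_max² = ΔT_a·ρ·cp / (η·t_res) = [71.2 × 1374 × 2345] / [1497 × 81.5258] = 1879.72 s⁻²
Take the square root: γ̇_max = √(1879.72) = 43.3557 s⁻¹
N_max = γ̇_max h / (πD) = 43.3557·0.00914/(π·0.0563) = 2.24044 rev/s → ×60 = 134.427 rpm

value=134.4 rpm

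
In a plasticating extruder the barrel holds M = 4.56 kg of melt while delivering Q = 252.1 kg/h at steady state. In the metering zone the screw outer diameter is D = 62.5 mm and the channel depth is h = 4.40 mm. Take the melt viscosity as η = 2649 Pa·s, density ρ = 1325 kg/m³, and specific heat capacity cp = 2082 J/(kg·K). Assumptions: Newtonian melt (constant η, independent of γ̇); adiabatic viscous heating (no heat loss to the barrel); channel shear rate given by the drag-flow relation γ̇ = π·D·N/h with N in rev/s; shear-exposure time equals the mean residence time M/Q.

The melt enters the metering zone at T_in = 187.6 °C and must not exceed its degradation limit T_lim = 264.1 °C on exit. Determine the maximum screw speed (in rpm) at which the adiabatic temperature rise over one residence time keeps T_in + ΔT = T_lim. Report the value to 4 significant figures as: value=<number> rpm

value=47.03 rpm

Convert throughput: Q = 252.1 kg/h = 252.1/3600 = 0.0700278 kg/s
t_res = M / Q_s = 4.56 ÷ 0.0700278 = 65.117 s
D = 62.5 mm = 0.0625 m;  h = 4.40 mm = 0.0044 m
Allowable rise: ΔT_a = T_lim − T_in = 264.1 − 187.6 = 76.5 K
Invert ΔT = ηγ̇²t_res/(ρcp) for γ̇: γ̇_max² = ΔT_a ρ cp / (η t_res) = 76.5·1325·2082 / (2649·65.117) = 1223.44 s⁻²
Take the square root: γ̇_max = √(1223.44) = 34.9777 s⁻¹
N_max = γ̇_max·h / (π·D) = 34.9777 · 0.0044 / (π · 0.0625) = 0.783815 rev/s = 47.0289 rpm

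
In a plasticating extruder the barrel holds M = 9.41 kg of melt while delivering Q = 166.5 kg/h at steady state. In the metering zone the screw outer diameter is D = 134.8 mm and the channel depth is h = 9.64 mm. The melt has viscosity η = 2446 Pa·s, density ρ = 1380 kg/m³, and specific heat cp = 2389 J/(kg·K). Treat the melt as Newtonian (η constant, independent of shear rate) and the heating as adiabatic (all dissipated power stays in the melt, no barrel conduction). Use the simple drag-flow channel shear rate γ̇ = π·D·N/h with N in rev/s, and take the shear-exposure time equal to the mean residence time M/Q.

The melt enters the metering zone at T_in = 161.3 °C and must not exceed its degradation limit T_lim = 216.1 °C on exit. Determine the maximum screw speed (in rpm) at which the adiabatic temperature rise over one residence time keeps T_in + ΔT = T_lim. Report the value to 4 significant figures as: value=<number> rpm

value=26.02 rpm

Convert throughput: Q = 166.5 kg/h = 166.5/3600 = 0.04625 kg/s
Mean residence time: t_res = M/Q_s = 9.41 kg / 0.04625 kg/s = 203.459 s
Geometry in SI: D = 134.8 mm → 0.1348 m, h = 9.64 mm → 0.00964 m
Allowable rise: ΔT_a = T_lim − T_in = 216.1 − 161.3 = 54.8 K
Invert ΔT = ηγ̇²t_res/(ρcp) for γ̇: γ̇_max² = ΔT_a ρ cp / (η t_res) = 54.8·1380·2389 / (2446·203.459) = 363.029 s⁻²
γ̇_max = sqrt(363.029) = 19.0533 s⁻¹
Solve γ̇ = πDN/h for N: N_max = γ̇_max·h/(π·D) = 19.0533 × 0.00964 / (π × 0.1348) = 0.433719 rev/s = 26.0231 rpm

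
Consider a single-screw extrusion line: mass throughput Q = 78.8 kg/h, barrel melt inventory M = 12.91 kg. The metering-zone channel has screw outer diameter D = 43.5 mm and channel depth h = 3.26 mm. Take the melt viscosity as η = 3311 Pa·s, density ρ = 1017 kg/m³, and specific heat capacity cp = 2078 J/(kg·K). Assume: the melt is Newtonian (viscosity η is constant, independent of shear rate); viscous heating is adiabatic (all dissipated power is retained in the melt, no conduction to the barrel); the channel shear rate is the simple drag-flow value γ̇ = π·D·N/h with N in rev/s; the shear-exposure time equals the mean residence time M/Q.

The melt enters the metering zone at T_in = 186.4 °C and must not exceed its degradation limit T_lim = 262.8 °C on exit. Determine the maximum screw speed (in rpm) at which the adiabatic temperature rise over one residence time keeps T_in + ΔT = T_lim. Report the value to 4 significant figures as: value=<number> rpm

value=13.01 rpm

Convert throughput: Q = 78.8 kg/h = 78.8/3600 = 0.0218889 kg/s
t_res = M / Q_s = 12.91 ÷ 0.0218889 = 589.797 s
Convert to metres: D = 0.0435 m, h = 0.00326 m
Allowable rise: ΔT_a = T_lim − T_in = 262.8 − 186.4 = 76.4 K
Invert ΔT = ηγ̇²t_res/(ρcp) for γ̇: γ̇_max² = ΔT_a ρ cp / (η t_res) = 76.4·1017·2078 / (3311·589.797) = 82.6796 s⁻²
γ̇_max = sqrt(82.6796) = 9.09283 s⁻¹
N_max = γ̇_max·h / (π·D) = 9.09283 · 0.00326 / (π · 0.0435) = 0.216909 rev/s = 13.0145 rpm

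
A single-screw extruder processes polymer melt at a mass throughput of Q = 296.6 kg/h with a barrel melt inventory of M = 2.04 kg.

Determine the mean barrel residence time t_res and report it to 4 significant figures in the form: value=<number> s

value=24.76 s

Convert throughput: Q = 296.6 kg/h = 296.6/3600 = 0.0823889 kg/s
t_res = M / Q_s = 2.04 ÷ 0.0823889 = 24.7606 s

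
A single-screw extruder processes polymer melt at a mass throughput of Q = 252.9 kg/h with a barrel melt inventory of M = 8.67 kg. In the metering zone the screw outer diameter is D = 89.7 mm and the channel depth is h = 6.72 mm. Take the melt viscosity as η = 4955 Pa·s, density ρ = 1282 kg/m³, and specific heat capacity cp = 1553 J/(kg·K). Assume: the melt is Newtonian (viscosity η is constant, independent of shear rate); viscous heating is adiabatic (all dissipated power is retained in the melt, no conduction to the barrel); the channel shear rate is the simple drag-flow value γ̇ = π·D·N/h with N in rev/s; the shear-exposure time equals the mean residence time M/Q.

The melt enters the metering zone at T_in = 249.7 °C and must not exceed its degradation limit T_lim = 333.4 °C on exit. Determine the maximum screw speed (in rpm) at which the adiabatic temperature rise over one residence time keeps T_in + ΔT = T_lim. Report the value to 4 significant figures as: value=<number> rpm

value=23.62 rpm

Convert throughput: Q = 252.9 kg/h = 252.9/3600 = 0.07025 kg/s
t_res = M / Q_s = 8.67 ÷ 0.07025 = 123.416 s
Convert to metres: D = 0.0897 m, h = 0.00672 m
Allowable rise: ΔT_a = T_lim − T_in = 333.4 − 249.7 = 83.7 K
Invert ΔT = ηγ̇²t_res/(ρcp) for γ̇: γ̇_max² = ΔT_a ρ cp / (η t_res) = 83.7·1282·1553 / (4955·123.416) = 272.501 s⁻²
γ̇_max = sqrt(272.501) = 16.5076 s⁻¹
N_max = γ̇_max·h / (π·D) = 16.5076 · 0.00672 / (π · 0.0897) = 0.393651 rev/s = 23.6191 rpm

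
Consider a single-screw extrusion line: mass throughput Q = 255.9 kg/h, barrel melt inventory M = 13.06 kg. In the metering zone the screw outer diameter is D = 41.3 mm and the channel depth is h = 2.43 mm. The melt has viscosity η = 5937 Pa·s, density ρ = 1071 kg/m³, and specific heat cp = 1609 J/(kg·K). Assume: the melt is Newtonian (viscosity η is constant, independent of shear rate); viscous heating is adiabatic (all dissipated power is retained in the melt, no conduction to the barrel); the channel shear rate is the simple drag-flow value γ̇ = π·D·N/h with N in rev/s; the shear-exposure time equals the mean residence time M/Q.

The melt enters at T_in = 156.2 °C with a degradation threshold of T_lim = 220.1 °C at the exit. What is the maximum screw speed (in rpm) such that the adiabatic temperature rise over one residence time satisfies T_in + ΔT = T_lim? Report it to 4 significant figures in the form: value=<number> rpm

Throughput in SI: Q_s = 255.9 kg/h ÷ 3600 s/h = 0.0710833 kg/s
t_res = M / Q_s = 13.06 / 0.0710833 = 183.728 s
Convert to metres: D = 0.0413 m, h = 0.00243 m
Allowable rise: ΔT_a = T_lim − T_in = 220.1 − 156.2 = 63.9 K
γ̇_max² = ΔT_a·ρ·cp / (η·t_res) = [63.9 × 1071 × 1609] / [5937 × 183.728] = 100.949 s⁻²
γ̇_max = sqrt(100.949) = 10.0474 s⁻¹
N_max = γ̇_max·h / (π·D) = 10.0474 · 0.00243 / (π · 0.0413) = 0.188173 rev/s = 11.2904 rpm

value=11.29 rpm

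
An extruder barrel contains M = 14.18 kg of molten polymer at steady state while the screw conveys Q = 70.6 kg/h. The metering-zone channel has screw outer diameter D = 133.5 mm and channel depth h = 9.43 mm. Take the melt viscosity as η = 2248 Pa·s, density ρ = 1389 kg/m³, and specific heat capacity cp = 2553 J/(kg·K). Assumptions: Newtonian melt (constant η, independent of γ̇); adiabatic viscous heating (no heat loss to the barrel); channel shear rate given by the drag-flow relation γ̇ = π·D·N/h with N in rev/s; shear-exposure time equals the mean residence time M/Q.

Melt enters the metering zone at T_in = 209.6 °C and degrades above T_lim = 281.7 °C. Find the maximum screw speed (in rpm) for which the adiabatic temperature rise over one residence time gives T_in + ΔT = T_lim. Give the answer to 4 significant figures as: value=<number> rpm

value=16.92 rpm

Throughput in SI: Q_s = 70.6 kg/h ÷ 3600 s/h = 0.0196111 kg/s
t_res = M / Q_s = 14.18 / 0.0196111 = 723.059 s
D = 133.5 mm = 0.1335 m;  h = 9.43 mm = 0.00943 m
ΔT_a = T_lim − T_in = 281.7 °C − 209.6 °C = 72.1 K
γ̇_max² = ΔT_a·ρ·cp / (η·t_res) = [72.1 × 1389 × 2553] / [2248 × 723.059] = 157.296 s⁻²
γ̇_max = sqrt(157.296) = 12.5418 s⁻¹
Solve γ̇ = πDN/h for N: N_max = γ̇_max·h/(π·D) = 12.5418 × 0.00943 / (π × 0.1335) = 0.281994 rev/s = 16.9196 rpm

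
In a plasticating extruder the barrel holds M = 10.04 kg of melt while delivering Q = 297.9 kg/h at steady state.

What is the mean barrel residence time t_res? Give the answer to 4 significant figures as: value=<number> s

Throughput in SI: Q_s = 297.9 kg/h ÷ 3600 s/h = 0.08275 kg/s
Mean residence time: t_res = M/Q_s = 10.04 kg / 0.08275 kg/s = 121.329 s

value=121.3 s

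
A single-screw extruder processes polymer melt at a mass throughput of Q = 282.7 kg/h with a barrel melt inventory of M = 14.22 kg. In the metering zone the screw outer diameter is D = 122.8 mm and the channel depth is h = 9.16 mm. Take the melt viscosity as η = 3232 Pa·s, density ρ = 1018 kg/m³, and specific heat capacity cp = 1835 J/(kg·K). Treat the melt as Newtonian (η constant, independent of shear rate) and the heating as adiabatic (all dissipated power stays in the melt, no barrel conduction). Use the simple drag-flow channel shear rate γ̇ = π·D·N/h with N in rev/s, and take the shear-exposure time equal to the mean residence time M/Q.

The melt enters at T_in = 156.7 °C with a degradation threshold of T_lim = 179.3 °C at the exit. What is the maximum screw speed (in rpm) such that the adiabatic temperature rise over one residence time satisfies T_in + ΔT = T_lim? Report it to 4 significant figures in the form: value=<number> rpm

Convert throughput: Q = 282.7 kg/h = 282.7/3600 = 0.0785278 kg/s
t_res = M / Q_s = 14.22 ÷ 0.0785278 = 181.082 s
Geometry in SI: D = 122.8 mm → 0.1228 m, h = 9.16 mm → 0.00916 m
Allowable rise: ΔT_a = T_lim − T_in = 179.3 − 156.7 = 22.6 K
Invert ΔT = ηγ̇²t_res/(ρcp) for γ̇: γ̇_max² = ΔT_a ρ cp / (η t_res) = 22.6·1018·1835 / (3232·181.082) = 72.1348 s⁻²
Take the square root: γ̇_max = √(72.1348) = 8.49322 s⁻¹
N_max = γ̇_max h / (πD) = 8.49322·0.00916/(π·0.1228) = 0.20166 rev/s → ×60 = 12.0996 rpm

value=12.10 rpm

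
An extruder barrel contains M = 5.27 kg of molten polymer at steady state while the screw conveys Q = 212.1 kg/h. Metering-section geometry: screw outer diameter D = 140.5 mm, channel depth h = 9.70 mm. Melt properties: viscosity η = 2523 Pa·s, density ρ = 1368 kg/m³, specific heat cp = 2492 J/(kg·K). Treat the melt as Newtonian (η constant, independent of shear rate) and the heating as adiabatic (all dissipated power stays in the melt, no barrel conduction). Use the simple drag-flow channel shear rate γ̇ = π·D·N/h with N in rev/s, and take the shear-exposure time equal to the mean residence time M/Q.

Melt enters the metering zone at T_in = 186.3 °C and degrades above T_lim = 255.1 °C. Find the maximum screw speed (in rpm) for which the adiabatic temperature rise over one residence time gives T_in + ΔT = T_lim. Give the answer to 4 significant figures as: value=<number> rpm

Throughput in SI: Q_s = 212.1 kg/h ÷ 3600 s/h = 0.0589167 kg/s
t_res = M / Q_s = 5.27 / 0.0589167 = 89.4484 s
Convert to metres: D = 0.1405 m, h = 0.0097 m
Allowable rise: ΔT_a = T_lim − T_in = 255.1 − 186.3 = 68.8 K
γ̇_max² = ΔT_a·ρ·cp/(η·t_res) = 68.8·1368·2492/(2523·89.4484) = 1039.28 s⁻²
Take the square root: γ̇_max = √(1039.28) = 32.2379 s⁻¹
N_max = γ̇_max·h / (π·D) = 32.2379 · 0.0097 / (π · 0.1405) = 0.708455 rev/s = 42.5073 rpm

value=42.51 rpm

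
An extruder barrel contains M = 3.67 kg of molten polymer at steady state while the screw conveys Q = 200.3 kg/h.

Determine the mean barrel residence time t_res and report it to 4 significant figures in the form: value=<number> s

Q_s = Q / 3600 = 200.3 / 3600 = 0.0556389 kg/s
Mean residence time: t_res = M/Q_s = 3.67 kg / 0.0556389 kg/s = 65.9611 s

value=65.96 s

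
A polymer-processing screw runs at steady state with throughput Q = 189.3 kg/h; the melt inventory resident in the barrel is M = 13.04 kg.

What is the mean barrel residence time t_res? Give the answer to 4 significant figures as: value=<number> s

value=248.0 s

Convert throughput: Q = 189.3 kg/h = 189.3/3600 = 0.0525833 kg/s
t_res = M / Q_s = 13.04 / 0.0525833 = 247.987 s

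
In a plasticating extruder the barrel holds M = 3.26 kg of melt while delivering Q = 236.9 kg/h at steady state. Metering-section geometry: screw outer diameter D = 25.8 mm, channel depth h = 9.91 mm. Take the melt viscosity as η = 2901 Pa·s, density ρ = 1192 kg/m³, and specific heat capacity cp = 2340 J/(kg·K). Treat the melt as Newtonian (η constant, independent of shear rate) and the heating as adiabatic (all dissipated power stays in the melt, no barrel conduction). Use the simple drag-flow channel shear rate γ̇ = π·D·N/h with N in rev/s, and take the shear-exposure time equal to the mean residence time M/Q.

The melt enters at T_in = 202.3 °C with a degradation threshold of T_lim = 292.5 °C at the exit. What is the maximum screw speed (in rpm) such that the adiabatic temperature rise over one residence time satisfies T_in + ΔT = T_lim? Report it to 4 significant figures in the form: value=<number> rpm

value=306.9 rpm

Throughput in SI: Q_s = 236.9 kg/h ÷ 3600 s/h = 0.0658056 kg/s
t_res = M / Q_s = 3.26 / 0.0658056 = 49.5399 s
Convert to metres: D = 0.0258 m, h = 0.00991 m
ΔT_a = T_lim − T_in = 292.5 − 202.3 = 90.2 K
γ̇_max² = ΔT_a·ρ·cp / (η·t_res) = [90.2 × 1192 × 2340] / [2901 × 49.5399] = 1750.64 s⁻²
γ̇_max = √1750.64 = 41.8406 s⁻¹
Solve γ̇ = πDN/h for N: N_max = γ̇_max·h/(π·D) = 41.8406 × 0.00991 / (π × 0.0258) = 5.11566 rev/s = 306.94 rpm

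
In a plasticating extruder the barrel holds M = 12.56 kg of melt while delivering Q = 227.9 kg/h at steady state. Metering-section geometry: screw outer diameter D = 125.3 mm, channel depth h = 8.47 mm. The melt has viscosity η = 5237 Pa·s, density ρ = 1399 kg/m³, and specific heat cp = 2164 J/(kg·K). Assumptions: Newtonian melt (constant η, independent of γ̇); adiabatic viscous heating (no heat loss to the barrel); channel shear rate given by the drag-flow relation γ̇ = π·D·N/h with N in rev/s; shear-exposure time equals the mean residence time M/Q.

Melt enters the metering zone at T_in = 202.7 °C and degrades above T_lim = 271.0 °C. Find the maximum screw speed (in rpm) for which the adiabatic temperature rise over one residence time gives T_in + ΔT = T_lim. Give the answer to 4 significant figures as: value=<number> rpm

value=18.21 rpm

Convert throughput: Q = 227.9 kg/h = 227.9/3600 = 0.0633056 kg/s
Mean residence time: t_res = M/Q_s = 12.56 kg / 0.0633056 kg/s = 198.403 s
Geometry in SI: D = 125.3 mm → 0.1253 m, h = 8.47 mm → 0.00847 m
ΔT_a = T_lim − T_in = 271.0 °C − 202.7 °C = 68.3 K
γ̇_max² = ΔT_a·ρ·cp / (η·t_res) = [68.3 × 1399 × 2164] / [5237 × 198.403] = 199.006 s⁻²
γ̇_max = √199.006 = 14.1069 s⁻¹
Solve γ̇ = πDN/h for N: N_max = γ̇_max·h/(π·D) = 14.1069 × 0.00847 / (π × 0.1253) = 0.303539 rev/s = 18.2124 rpm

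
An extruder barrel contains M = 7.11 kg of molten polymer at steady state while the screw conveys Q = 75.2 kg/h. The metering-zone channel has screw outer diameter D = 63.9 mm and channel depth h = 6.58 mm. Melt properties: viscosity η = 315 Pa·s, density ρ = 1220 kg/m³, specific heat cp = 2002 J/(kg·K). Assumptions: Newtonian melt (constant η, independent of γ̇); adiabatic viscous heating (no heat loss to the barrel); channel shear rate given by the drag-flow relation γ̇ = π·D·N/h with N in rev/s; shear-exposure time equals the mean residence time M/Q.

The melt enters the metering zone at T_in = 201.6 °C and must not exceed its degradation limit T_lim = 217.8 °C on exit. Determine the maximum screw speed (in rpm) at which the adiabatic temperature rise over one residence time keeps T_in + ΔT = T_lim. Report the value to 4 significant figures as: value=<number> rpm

Q_s = Q / 3600 = 75.2 / 3600 = 0.0208889 kg/s
Mean residence time: t_res = M/Q_s = 7.11 kg / 0.0208889 kg/s = 340.372 s
Geometry in SI: D = 63.9 mm → 0.0639 m, h = 6.58 mm → 0.00658 m
ΔT_a = T_lim − T_in = 217.8 °C − 201.6 °C = 16.2 K
Invert ΔT = ηγ̇²t_res/(ρcp) for γ̇: γ̇_max² = ΔT_a ρ cp / (η t_res) = 16.2·1220·2002 / (315·340.372) = 369.041 s⁻²
Take the square root: γ̇_max = √(369.041) = 19.2104 s⁻¹
N_max = γ̇_max·h / (π·D) = 19.2104 · 0.00658 / (π · 0.0639) = 0.629669 rev/s = 37.7801 rpm

value=37.78 rpm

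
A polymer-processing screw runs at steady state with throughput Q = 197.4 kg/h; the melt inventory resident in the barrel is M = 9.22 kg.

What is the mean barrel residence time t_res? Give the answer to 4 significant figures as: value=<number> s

Q_s = Q / 3600 = 197.4 / 3600 = 0.0548333 kg/s
t_res = M / Q_s = 9.22 / 0.0548333 = 168.146 s

value=168.1 s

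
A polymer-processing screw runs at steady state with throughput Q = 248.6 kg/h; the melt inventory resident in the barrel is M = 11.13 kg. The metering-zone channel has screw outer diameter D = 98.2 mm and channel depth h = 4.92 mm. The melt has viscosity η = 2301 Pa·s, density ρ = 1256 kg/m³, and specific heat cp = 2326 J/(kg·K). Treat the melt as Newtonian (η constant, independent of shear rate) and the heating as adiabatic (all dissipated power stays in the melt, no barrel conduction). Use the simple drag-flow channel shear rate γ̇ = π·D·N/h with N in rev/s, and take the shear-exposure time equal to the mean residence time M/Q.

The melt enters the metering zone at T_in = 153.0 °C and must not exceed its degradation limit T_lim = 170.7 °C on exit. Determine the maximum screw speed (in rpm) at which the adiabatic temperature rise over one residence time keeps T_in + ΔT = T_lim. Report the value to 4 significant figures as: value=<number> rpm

value=11.30 rpm

Throughput in SI: Q_s = 248.6 kg/h ÷ 3600 s/h = 0.0690556 kg/s
t_res = M / Q_s = 11.13 / 0.0690556 = 161.175 s
D = 98.2 mm = 0.0982 m;  h = 4.92 mm = 0.00492 m
Allowable rise: ΔT_a = T_lim − T_in = 170.7 − 153.0 = 17.7 K
γ̇_max² = ΔT_a·ρ·cp/(η·t_res) = 17.7·1256·2326/(2301·161.175) = 139.431 s⁻²
γ̇_max = √139.431 = 11.8081 s⁻¹
N_max = γ̇_max·h / (π·D) = 11.8081 · 0.00492 / (π · 0.0982) = 0.188314 rev/s = 11.2989 rpm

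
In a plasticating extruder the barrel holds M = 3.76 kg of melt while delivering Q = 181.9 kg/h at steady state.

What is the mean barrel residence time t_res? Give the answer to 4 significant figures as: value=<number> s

value=74.41 s

Q_s = Q / 3600 = 181.9 / 3600 = 0.0505278 kg/s
t_res = M / Q_s = 3.76 / 0.0505278 = 74.4145 s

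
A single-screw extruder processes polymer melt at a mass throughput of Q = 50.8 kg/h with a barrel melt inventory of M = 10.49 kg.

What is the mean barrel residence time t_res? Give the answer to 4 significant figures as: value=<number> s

Convert throughput: Q = 50.8 kg/h = 50.8/3600 = 0.0141111 kg/s
Mean residence time: t_res = M/Q_s = 10.49 kg / 0.0141111 kg/s = 743.386 s

value=743.4 s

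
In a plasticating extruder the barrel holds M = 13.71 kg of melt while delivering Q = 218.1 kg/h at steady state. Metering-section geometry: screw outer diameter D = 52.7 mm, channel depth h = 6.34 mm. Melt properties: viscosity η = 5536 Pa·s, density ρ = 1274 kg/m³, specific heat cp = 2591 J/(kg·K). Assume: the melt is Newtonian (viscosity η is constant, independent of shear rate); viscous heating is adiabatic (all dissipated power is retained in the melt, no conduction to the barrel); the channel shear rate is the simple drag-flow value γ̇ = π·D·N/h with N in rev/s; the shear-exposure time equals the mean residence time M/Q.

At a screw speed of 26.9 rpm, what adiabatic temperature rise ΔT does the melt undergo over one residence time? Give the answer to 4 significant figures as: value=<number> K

Throughput in SI: Q_s = 218.1 kg/h ÷ 3600 s/h = 0.0605833 kg/s
t_res = M / Q_s = 13.71 ÷ 0.0605833 = 226.3 s
D = 52.7 mm = 0.0527 m;  h = 6.34 mm = 0.00634 m;  N = 26.9 rpm / 60 = 0.448333 rev/s
γ̇ = π·D·N / h = π · 0.0527 · 0.448333 / 0.00634 = 11.7077 s⁻¹
ΔT = η·γ̇²·t_res / (ρ·cp) = 5536 · (11.7077)² · 226.3 / (1274 · 2591) = 52.0221 K

value=52.02 K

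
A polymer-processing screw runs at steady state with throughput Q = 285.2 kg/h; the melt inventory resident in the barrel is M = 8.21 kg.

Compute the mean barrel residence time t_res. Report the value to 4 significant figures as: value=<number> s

Throughput in SI: Q_s = 285.2 kg/h ÷ 3600 s/h = 0.0792222 kg/s
t_res = M / Q_s = 8.21 / 0.0792222 = 103.633 s

value=103.6 s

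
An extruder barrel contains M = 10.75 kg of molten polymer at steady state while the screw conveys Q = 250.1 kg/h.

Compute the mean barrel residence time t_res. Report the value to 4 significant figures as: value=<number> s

value=154.7 s

Convert throughput: Q = 250.1 kg/h = 250.1/3600 = 0.0694722 kg/s
t_res = M / Q_s = 10.75 / 0.0694722 = 154.738 s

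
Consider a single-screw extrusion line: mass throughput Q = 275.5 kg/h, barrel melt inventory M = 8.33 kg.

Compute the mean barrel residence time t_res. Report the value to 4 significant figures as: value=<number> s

Q_s = Q / 3600 = 275.5 / 3600 = 0.0765278 kg/s
t_res = M / Q_s = 8.33 / 0.0765278 = 108.849 s

value=108.8 s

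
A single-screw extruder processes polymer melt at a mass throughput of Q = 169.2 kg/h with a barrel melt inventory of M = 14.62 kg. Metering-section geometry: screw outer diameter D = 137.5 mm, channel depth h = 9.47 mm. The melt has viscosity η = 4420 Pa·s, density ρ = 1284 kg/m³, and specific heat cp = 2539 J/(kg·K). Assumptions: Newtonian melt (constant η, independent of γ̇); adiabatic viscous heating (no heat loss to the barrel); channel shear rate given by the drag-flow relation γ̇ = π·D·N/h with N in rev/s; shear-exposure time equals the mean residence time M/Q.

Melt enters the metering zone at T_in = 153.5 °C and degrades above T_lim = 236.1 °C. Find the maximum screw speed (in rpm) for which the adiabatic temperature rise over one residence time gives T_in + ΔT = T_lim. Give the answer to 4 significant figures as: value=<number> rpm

Q_s = Q / 3600 = 169.2 / 3600 = 0.047 kg/s
t_res = M / Q_s = 14.62 / 0.047 = 311.064 s
Geometry in SI: D = 137.5 mm → 0.1375 m, h = 9.47 mm → 0.00947 m
Allowable rise: ΔT_a = T_lim − T_in = 236.1 − 153.5 = 82.6 K
Invert ΔT = ηγ̇²t_res/(ρcp) for γ̇: γ̇_max² = ΔT_a ρ cp / (η t_res) = 82.6·1284·2539 / (4420·311.064) = 195.856 s⁻²
γ̇_max = sqrt(195.856) = 13.9948 s⁻¹
Solve γ̇ = πDN/h for N: N_max = γ̇_max·h/(π·D) = 13.9948 × 0.00947 / (π × 0.1375) = 0.306807 rev/s = 18.4084 rpm

value=18.41 rpm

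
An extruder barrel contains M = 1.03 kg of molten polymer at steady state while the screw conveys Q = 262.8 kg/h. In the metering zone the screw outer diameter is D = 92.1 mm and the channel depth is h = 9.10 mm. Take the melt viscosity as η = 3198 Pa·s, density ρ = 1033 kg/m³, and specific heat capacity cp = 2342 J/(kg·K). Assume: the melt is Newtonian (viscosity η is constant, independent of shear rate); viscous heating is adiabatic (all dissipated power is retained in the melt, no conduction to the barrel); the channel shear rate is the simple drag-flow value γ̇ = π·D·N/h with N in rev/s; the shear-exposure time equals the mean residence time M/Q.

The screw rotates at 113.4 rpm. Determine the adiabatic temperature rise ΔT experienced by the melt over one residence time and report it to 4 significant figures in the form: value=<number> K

Q_s = Q / 3600 = 262.8 / 3600 = 0.073 kg/s
t_res = M / Q_s = 1.03 / 0.073 = 14.1096 s
D = 92.1 mm = 0.0921 m;  h = 9.10 mm = 0.0091 m;  N = 113.4 rpm / 60 = 1.89 rev/s
γ̇ = π D N / h = (π)(0.0921)(1.89) / 0.0091 = 60.0938 s⁻¹
ΔT = η·γ̇²·t_res/(ρ·cp) = [3198 × 60.0938² × 14.1096] / [1033 × 2342] = 67.3543 K

value=67.35 K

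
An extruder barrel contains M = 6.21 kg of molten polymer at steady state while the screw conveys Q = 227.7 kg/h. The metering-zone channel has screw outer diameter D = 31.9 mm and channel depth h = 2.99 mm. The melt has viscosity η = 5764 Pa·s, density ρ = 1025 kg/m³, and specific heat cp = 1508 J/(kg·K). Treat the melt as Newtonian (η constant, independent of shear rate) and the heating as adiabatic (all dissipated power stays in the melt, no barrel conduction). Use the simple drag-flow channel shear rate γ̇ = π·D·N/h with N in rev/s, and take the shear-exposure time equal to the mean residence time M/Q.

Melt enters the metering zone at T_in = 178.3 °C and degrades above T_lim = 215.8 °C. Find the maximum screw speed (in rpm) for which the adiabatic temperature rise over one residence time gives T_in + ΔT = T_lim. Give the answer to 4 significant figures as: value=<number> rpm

value=18.12 rpm

Throughput in SI: Q_s = 227.7 kg/h ÷ 3600 s/h = 0.06325 kg/s
t_res = M / Q_s = 6.21 / 0.06325 = 98.1818 s
D = 31.9 mm = 0.0319 m;  h = 2.99 mm = 0.00299 m
ΔT_a = T_lim − T_in = 215.8 °C − 178.3 °C = 37.5 K
γ̇_max² = ΔT_a·ρ·cp/(η·t_res) = 37.5·1025·1508/(5764·98.1818) = 102.424 s⁻²
Take the square root: γ̇_max = √(102.424) = 10.1205 s⁻¹
N_max = γ̇_max·h / (π·D) = 10.1205 · 0.00299 / (π · 0.0319) = 0.301947 rev/s = 18.1168 rpm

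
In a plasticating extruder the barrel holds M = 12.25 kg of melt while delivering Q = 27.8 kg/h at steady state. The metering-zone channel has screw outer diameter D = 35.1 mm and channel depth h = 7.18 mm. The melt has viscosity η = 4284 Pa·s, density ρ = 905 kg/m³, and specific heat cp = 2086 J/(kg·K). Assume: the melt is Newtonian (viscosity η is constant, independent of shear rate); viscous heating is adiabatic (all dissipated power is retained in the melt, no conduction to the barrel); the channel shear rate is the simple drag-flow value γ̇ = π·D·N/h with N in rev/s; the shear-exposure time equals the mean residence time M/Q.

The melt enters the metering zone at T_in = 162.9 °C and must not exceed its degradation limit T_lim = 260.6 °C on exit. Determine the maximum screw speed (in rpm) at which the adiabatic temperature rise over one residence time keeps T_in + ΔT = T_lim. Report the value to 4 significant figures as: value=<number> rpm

Throughput in SI: Q_s = 27.8 kg/h ÷ 3600 s/h = 0.00772222 kg/s
t_res = M / Q_s = 12.25 / 0.00772222 = 1586.33 s
Geometry in SI: D = 35.1 mm → 0.0351 m, h = 7.18 mm → 0.00718 m
Allowable rise: ΔT_a = T_lim − T_in = 260.6 − 162.9 = 97.7 K
Invert ΔT = ηγ̇²t_res/(ρcp) for γ̇: γ̇_max² = ΔT_a ρ cp / (η t_res) = 97.7·905·2086 / (4284·1586.33) = 27.1403 s⁻²
γ̇_max = √27.1403 = 5.20963 s⁻¹
N_max = γ̇_max·h / (π·D) = 5.20963 · 0.00718 / (π · 0.0351) = 0.339215 rev/s = 20.3529 rpm

value=20.35 rpm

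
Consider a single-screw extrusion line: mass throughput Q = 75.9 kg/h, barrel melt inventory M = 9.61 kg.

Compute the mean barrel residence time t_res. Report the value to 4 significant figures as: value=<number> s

Convert throughput: Q = 75.9 kg/h = 75.9/3600 = 0.0210833 kg/s
Mean residence time: t_res = M/Q_s = 9.61 kg / 0.0210833 kg/s = 455.81 s

value=455.8 s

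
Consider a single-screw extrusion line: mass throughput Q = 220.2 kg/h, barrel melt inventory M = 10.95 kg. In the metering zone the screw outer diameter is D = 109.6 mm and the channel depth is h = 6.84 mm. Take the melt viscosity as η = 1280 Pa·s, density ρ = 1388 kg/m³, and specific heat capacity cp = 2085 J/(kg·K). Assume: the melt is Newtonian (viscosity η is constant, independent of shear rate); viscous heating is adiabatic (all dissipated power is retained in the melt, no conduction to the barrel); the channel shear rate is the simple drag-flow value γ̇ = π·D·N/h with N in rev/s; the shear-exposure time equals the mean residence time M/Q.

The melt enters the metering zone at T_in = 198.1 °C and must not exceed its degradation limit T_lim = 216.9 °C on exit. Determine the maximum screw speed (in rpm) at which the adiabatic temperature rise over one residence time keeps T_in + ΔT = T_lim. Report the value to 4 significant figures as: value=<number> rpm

value=18.37 rpm

Throughput in SI: Q_s = 220.2 kg/h ÷ 3600 s/h = 0.0611667 kg/s
Mean residence time: t_res = M/Q_s = 10.95 kg / 0.0611667 kg/s = 179.019 s
Geometry in SI: D = 109.6 mm → 0.1096 m, h = 6.84 mm → 0.00684 m
ΔT_a = T_lim − T_in = 216.9 °C − 198.1 °C = 18.8 K
γ̇_max² = ΔT_a·ρ·cp / (η·t_res) = [18.8 × 1388 × 2085] / [1280 × 179.019] = 237.435 s⁻²
Take the square root: γ̇_max = √(237.435) = 15.4089 s⁻¹
N_max = γ̇_max·h / (π·D) = 15.4089 · 0.00684 / (π · 0.1096) = 0.306103 rev/s = 18.3662 rpm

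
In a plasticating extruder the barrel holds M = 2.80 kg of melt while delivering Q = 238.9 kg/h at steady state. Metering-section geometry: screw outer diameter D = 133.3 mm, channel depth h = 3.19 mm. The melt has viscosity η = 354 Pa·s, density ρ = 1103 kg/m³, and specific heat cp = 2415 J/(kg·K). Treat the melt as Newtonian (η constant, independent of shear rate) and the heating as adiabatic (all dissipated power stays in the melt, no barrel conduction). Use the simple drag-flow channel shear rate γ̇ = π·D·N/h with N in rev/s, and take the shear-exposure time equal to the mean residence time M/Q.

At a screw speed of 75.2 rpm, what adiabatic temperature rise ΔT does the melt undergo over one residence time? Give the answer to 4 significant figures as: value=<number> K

value=151.8 K

Throughput in SI: Q_s = 238.9 kg/h ÷ 3600 s/h = 0.0663611 kg/s
t_res = M / Q_s = 2.80 ÷ 0.0663611 = 42.1934 s
D = 133.3 mm = 0.1333 m;  h = 3.19 mm = 0.00319 m;  N = 75.2 rpm / 60 = 1.25333 rev/s
γ̇ = π·D·N / h = π · 0.1333 · 1.25333 / 0.00319 = 164.534 s⁻¹
ΔT = η·γ̇²·t_res / (ρ·cp) = 354 · (164.534)² · 42.1934 / (1103 · 2415) = 151.798 K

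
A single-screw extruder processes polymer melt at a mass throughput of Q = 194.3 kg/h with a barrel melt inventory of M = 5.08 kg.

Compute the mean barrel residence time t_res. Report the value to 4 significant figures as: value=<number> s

Q_s = Q / 3600 = 194.3 / 3600 = 0.0539722 kg/s
Mean residence time: t_res = M/Q_s = 5.08 kg / 0.0539722 kg/s = 94.1225 s

value=94.12 s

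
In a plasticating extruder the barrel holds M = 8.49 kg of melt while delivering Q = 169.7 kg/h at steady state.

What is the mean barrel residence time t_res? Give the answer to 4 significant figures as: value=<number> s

Convert throughput: Q = 169.7 kg/h = 169.7/3600 = 0.0471389 kg/s
Mean residence time: t_res = M/Q_s = 8.49 kg / 0.0471389 kg/s = 180.106 s

value=180.1 s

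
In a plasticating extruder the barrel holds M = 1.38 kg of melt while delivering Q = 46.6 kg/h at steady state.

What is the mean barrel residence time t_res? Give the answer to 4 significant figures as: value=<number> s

Convert throughput: Q = 46.6 kg/h = 46.6/3600 = 0.0129444 kg/s
Mean residence time: t_res = M/Q_s = 1.38 kg / 0.0129444 kg/s = 106.609 s

value=106.6 s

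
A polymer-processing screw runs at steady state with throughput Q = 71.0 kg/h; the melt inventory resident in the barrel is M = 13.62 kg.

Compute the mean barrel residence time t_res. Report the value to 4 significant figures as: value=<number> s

Q_s = Q / 3600 = 71.0 / 3600 = 0.0197222 kg/s
t_res = M / Q_s = 13.62 / 0.0197222 = 690.592 s

value=690.6 s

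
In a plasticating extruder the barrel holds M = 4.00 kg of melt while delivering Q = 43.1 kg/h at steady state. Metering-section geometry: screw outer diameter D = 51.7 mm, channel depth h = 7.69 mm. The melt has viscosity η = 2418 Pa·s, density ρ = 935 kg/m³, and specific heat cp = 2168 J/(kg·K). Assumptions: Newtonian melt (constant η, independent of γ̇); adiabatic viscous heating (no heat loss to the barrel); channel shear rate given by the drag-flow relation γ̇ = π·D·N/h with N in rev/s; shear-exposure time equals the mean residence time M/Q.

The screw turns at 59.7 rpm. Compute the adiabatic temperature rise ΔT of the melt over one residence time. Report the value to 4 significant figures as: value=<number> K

Convert throughput: Q = 43.1 kg/h = 43.1/3600 = 0.0119722 kg/s
t_res = M / Q_s = 4.00 ÷ 0.0119722 = 334.107 s
Convert to SI: D = 0.0517 m, h = 0.00769 m, N = 59.7/60 = 0.995 rev/s
Shear rate: γ̇ = πDN/h = π·0.0517·0.995/0.00769 = 21.0154 s⁻¹
Adiabatic rise: ΔT = η γ̇² t_res / (ρ cp) = 2418·(21.0154)²·334.107 / (935·2168) = 176.013 K

value=176.0 K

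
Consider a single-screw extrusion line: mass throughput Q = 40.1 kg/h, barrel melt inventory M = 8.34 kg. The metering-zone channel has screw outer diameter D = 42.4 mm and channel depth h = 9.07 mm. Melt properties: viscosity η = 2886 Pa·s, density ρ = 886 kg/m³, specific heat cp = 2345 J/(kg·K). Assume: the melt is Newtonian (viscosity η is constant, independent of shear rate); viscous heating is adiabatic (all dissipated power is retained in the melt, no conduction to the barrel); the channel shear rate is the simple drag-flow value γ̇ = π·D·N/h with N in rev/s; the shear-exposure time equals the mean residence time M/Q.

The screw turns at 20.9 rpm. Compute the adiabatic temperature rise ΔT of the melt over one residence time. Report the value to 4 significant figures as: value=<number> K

value=27.22 K

Throughput in SI: Q_s = 40.1 kg/h ÷ 3600 s/h = 0.0111389 kg/s
t_res = M / Q_s = 8.34 / 0.0111389 = 748.728 s
Convert to SI: D = 0.0424 m, h = 0.00907 m, N = 20.9/60 = 0.348333 rev/s
γ̇ = π D N / h = (π)(0.0424)(0.348333) / 0.00907 = 5.11568 s⁻¹
Adiabatic rise: ΔT = η γ̇² t_res / (ρ cp) = 2886·(5.11568)²·748.728 / (886·2345) = 27.2177 K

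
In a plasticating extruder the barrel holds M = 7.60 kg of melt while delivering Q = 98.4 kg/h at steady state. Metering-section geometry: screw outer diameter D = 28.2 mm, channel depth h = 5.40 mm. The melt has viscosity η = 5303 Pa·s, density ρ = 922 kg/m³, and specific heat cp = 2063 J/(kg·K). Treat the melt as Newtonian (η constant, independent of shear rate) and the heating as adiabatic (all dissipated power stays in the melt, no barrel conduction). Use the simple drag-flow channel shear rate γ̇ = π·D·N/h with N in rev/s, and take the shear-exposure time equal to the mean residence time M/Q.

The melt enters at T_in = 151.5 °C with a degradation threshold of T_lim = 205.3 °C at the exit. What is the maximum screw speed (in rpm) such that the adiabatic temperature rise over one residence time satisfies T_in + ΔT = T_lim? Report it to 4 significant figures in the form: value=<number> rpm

Throughput in SI: Q_s = 98.4 kg/h ÷ 3600 s/h = 0.0273333 kg/s
Mean residence time: t_res = M/Q_s = 7.60 kg / 0.0273333 kg/s = 278.049 s
Convert to metres: D = 0.0282 m, h = 0.0054 m
ΔT_a = T_lim − T_in = 205.3 °C − 151.5 °C = 53.8 K
γ̇_max² = ΔT_a·ρ·cp / (η·t_res) = [53.8 × 922 × 2063] / [5303 × 278.049] = 69.4017 s⁻²
γ̇_max = √69.4017 = 8.33077 s⁻¹
N_max = γ̇_max h / (πD) = 8.33077·0.0054/(π·0.0282) = 0.507785 rev/s → ×60 = 30.4671 rpm

value=30.47 rpm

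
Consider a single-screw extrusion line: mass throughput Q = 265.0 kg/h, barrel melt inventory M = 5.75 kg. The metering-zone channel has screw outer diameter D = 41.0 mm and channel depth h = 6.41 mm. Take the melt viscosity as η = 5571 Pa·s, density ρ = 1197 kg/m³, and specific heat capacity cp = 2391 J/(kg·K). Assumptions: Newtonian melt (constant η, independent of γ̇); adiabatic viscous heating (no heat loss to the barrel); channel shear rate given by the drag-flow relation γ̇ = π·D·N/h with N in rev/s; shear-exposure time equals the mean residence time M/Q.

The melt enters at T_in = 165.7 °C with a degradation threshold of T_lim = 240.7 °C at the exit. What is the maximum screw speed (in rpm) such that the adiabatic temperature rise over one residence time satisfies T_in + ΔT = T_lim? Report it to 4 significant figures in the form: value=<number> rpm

value=66.32 rpm

Throughput in SI: Q_s = 265.0 kg/h ÷ 3600 s/h = 0.0736111 kg/s
t_res = M / Q_s = 5.75 ÷ 0.0736111 = 78.1132 s
D = 41.0 mm = 0.041 m;  h = 6.41 mm = 0.00641 m
ΔT_a = T_lim − T_in = 240.7 − 165.7 = 75 K
Invert ΔT = ηγ̇²t_res/(ρcp) for γ̇: γ̇_max² = ΔT_a ρ cp / (η t_res) = 75·1197·2391 / (5571·78.1132) = 493.262 s⁻²
Take the square root: γ̇_max = √(493.262) = 22.2095 s⁻¹
N_max = γ̇_max h / (πD) = 22.2095·0.00641/(π·0.041) = 1.10526 rev/s → ×60 = 66.3154 rpm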